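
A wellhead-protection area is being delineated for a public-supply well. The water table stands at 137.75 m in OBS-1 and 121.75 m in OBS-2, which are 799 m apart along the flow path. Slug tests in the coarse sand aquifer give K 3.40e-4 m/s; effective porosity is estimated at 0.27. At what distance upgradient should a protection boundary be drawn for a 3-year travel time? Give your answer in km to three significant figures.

Hydraulic gradient i = (137.75 − 121.75) / 799 = 16.00 / 799 = 0.02003
K = 3.40e-4 m/s × 86400 s/d = 29.38 m/d
Darcy flux q = K·i = 29.38 × 0.02003 = 0.5883 m/d
Seepage velocity v = q / n = 0.5883 / 0.27 = 2.179 m/d
T = 3 yr × 365 = 1095 d
L = v × T = 2.179 × 1095 = 2386 m
   = 2.39 km

2.39 km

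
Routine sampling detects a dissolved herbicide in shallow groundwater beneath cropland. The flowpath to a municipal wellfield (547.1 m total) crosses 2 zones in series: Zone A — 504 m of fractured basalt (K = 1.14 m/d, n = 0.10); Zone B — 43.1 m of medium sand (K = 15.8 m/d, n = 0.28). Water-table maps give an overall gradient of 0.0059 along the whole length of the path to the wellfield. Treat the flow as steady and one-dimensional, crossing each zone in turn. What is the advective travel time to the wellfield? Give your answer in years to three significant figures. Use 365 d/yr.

23.6 years

For zones in series the flux q is common to all zones; the equivalent conductivity is the harmonic (thickness-weighted) mean, K_eq = L_total / Σ(L_j/K_j).
Σ(L/K) = 504/1.14 + 43.1/15.8 = 442.1 + 2.728 = 444.8 d
K_eq = L_total / Σ(L/K) = 547.1 / 444.8 = 1.230 m/d
q = K_eq · i = 1.230 × 0.0059 = 0.007256 m/d (same in every zone)
Zone A: v = q/n = 0.007256/0.10 = 0.07256 m/d → t_A = 504/0.07256 = 6946 d
Zone B: v = q/n = 0.007256/0.28 = 0.02592 m/d → t_B = 43.1/0.02592 = 1663 d
Total t = 6946 + 1663 = 8609 d
   = 8609 / 365 = 23.6 yr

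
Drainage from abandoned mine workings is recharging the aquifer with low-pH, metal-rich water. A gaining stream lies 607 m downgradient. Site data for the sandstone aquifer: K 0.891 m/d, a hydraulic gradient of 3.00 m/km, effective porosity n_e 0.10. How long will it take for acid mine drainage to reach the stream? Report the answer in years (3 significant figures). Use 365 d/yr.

q = Ki = 0.891 × 0.0030 = 0.002673 m/d
Seepage velocity v = q / n = 0.002673 / 0.10 = 0.02673 m/d
t = L / v = 607 / 0.02673 = 22710 d
   = 22710 / 365 = 62.2 yr

62.2 years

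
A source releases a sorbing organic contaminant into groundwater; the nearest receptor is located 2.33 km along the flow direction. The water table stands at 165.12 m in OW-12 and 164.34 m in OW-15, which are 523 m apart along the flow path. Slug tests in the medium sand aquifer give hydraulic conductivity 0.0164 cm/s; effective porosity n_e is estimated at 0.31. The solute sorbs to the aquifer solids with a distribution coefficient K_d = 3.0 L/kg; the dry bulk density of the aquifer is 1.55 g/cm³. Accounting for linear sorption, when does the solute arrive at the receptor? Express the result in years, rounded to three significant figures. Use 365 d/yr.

Hydraulic gradient i = (165.12 − 164.34) / 523 = 0.78 / 523 = 0.001491
K = 0.0164 cm/s × 864 = 14.17 m/d
Specific discharge q = 14.17 × 0.001491 = 0.02113 m/d
Seepage velocity v = q / n = 0.02113 / 0.31 = 0.06817 m/d
Retardation R = 1 + ρ_b·K_d/n = 1 + 1.55×3.0/0.31 = 16.00
Contaminant velocity v_c = v/R = 0.06817/16.00 = 0.004261 m/d
L = 2.33 km = 2330 m
t = L/v_c = 2330/0.004261 = 546900 d
   = 546900/365 = 1500 yr

1500 years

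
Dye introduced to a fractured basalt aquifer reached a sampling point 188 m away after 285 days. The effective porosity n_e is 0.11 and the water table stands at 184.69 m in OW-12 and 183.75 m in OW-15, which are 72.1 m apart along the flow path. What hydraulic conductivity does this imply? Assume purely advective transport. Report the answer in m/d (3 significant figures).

Hydraulic gradient i = (184.69 − 183.75) / 72.1 = 0.94 / 72.1 = 0.01304
v = L / t = 188 / 285 = 0.6596 m/d
K = v · n / i = 0.6596 × 0.11 / 0.01304 = 5.57 m/d

5.57 m/d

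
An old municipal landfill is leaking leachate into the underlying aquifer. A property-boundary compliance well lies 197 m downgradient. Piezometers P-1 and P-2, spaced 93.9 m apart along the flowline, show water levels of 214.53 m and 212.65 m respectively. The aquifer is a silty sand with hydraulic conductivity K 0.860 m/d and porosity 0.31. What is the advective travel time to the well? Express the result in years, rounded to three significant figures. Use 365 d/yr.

Hydraulic gradient i = (214.53 − 212.65) / 93.9 = 1.88 / 93.9 = 0.02002
Specific discharge q = 0.860 × 0.02002 = 0.01722 m/d
v_s = q/n_e = 0.01722/0.31 = 0.05554 m/d
t = L / v = 197 / 0.05554 = 3547 d
   = 3547 / 365 = 9.72 yr

9.72 years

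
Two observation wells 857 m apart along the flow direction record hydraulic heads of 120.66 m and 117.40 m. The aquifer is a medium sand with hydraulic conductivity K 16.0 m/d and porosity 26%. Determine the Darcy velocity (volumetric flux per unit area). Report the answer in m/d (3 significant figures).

0.0609 m/d

Hydraulic gradient i = (120.66 − 117.40) / 857 = 3.26 / 857 = 0.003804
Specific discharge q = 16.0 × 0.003804 = 0.06086 m/d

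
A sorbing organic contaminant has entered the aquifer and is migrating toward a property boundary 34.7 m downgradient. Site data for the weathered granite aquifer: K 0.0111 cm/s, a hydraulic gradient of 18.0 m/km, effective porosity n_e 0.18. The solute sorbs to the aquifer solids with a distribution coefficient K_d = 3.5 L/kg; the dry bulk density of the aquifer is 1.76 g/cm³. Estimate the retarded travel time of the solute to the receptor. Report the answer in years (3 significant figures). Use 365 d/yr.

3.49 years

K = 0.0111 cm/s × 864 = 9.590 m/d
Specific discharge q = 9.590 × 0.018 = 0.1726 m/d
v_s = q/n_e = 0.1726/0.18 = 0.9590 m/d
Retardation R = 1 + ρ_b·K_d/n = 1 + 1.76×3.5/0.18 = 35.22
Contaminant velocity v_c = v/R = 0.9590/35.22 = 0.02723 m/d
t = L/v_c = 34.7/0.02723 = 1274 d
   = 1274/365 = 3.49 yr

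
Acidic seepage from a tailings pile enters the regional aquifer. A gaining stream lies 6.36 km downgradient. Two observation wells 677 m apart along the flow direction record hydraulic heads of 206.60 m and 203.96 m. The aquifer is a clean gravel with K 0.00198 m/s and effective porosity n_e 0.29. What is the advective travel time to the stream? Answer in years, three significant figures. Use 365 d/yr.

Hydraulic gradient i = (206.60 − 203.96) / 677 = 2.64 / 677 = 0.003900
K = 0.00198 m/s × 86400 s/d = 171.1 m/d
Specific discharge q = 171.1 × 0.003900 = 0.6671 m/d
v_s = q/n_e = 0.6671/0.29 = 2.300 m/d
L = 6.36 km = 6360 m
t = L / v = 6360 / 2.300 = 2765 d
   = 2765 / 365 = 7.57 yr

7.57 years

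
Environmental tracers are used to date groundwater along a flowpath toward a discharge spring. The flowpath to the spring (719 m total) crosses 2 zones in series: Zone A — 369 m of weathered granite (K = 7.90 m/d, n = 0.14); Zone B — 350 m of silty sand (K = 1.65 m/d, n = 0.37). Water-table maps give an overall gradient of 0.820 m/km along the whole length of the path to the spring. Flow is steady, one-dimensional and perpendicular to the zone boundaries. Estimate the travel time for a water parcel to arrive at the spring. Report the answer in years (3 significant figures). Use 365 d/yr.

218 years

Steady 1-D flow in series ⇒ the Darcy flux q is identical in every zone and the zone head losses add (resistances L/K in series).
Σ(L/K) = 369/7.90 + 350/1.65 = 46.71 + 212.1 = 258.8 d
K_eq = L_total / Σ(L/K) = 719 / 258.8 = 2.778 m/d
q = K_eq · i = 2.778 × 8.2e-4 = 0.002278 m/d (same in every zone)
Zone A: v = q/n = 0.002278/0.14 = 0.01627 m/d → t_A = 369/0.01627 = 22680 d
Zone B: v = q/n = 0.002278/0.37 = 0.006156 m/d → t_B = 350/0.006156 = 56850 d
Total t = 22680 + 56850 = 79530 d
   = 79530 / 365 = 218 yr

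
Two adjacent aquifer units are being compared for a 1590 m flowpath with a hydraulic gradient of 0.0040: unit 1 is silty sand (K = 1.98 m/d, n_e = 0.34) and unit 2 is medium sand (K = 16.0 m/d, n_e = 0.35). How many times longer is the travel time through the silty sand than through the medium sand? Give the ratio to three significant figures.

Unit 1 (silty sand): v = 1.98×0.0040/0.34 = 0.02329 m/d, t = 1590/0.02329 = 68260 d
Unit 2 (medium sand): v = 16.0×0.0040/0.35 = 0.1829 m/d, t = 1590/0.1829 = 8695 d
t(silty sand) / t(medium sand) = 68260/8695 = 7.85

7.85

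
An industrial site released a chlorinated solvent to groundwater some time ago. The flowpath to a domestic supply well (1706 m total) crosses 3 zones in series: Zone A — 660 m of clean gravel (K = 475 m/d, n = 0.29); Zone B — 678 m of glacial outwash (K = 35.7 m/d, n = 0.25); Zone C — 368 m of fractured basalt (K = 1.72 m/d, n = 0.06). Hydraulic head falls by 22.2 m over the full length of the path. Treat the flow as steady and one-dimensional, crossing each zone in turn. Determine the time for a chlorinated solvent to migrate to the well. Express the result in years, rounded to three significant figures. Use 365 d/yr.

Steady 1-D flow in series ⇒ the Darcy flux q is identical in every zone and the zone head losses add (resistances L/K in series).
Σ(L/K) = 660/475 + 678/35.7 + 368/1.72 = 1.389 + 18.99 + 214.0 = 234.3 d
q = ΔH / Σ(L/K) = 22.2 / 234.3 = 0.09474 m/d (same in every zone)
Zone A: v = q/n = 0.09474/0.29 = 0.3267 m/d → t_A = 660/0.3267 = 2020 d
Zone B: v = q/n = 0.09474/0.25 = 0.3789 m/d → t_B = 678/0.3789 = 1789 d
Zone C: v = q/n = 0.09474/0.06 = 1.579 m/d → t_C = 368/1.579 = 233.1 d
Total t = 2020 + 1789 + 233.1 = 4043 d
   = 4043 / 365 = 11.1 yr

11.1 years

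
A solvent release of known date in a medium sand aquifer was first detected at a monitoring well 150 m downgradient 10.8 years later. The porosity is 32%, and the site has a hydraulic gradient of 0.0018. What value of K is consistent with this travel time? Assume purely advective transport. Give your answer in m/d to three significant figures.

6.76 m/d

t = 10.8 years = 3942 d
v = L / t = 150 / 3942 = 0.03805 m/d
K = v · n / i = 0.03805 × 0.32 / 0.0018 = 6.76 m/d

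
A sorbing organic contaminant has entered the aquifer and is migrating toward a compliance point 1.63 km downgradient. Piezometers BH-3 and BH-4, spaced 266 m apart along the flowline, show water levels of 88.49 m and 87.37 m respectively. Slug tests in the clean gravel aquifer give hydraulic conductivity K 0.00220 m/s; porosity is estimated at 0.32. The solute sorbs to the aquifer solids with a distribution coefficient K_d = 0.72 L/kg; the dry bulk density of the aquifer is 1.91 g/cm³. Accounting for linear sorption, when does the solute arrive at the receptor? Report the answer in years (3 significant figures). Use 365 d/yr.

9.46 years

Hydraulic gradient i = (88.49 − 87.37) / 266 = 1.12 / 266 = 0.004211
K = 0.00220 m/s × 86400 s/d = 190.1 m/d
Darcy flux q = K·i = 190.1 × 0.004211 = 0.8003 m/d
Average linear velocity = 0.8003 / 0.32 = 2.501 m/d
Retardation R = 1 + ρ_b·K_d/n = 1 + 1.91×0.72/0.32 = 5.297
Contaminant velocity v_c = v/R = 2.501/5.297 = 0.4721 m/d
L = 1.63 km = 1630 m
t = L/v_c = 1630/0.4721 = 3453 d
   = 3453/365 = 9.46 yr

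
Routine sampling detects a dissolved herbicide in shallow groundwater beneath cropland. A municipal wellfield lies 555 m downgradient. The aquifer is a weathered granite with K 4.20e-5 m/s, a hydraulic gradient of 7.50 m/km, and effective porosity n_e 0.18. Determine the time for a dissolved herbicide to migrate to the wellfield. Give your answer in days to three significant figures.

3670 days

K = 4.20e-5 m/s × 86400 s/d = 3.629 m/d
Specific discharge q = 3.629 × 0.0075 = 0.02722 m/d
Average linear velocity = 0.02722 / 0.18 = 0.1512 m/d
t = L / v = 555 / 0.1512 = 3671 d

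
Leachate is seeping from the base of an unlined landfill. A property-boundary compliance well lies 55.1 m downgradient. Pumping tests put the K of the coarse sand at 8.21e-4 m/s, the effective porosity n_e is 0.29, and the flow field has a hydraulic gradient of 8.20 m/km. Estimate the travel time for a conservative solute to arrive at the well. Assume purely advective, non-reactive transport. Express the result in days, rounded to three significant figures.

K = 8.21e-4 m/s × 86400 s/d = 70.93 m/d
q = Ki = 70.93 × 0.0082 = 0.5817 m/d
v = Ki/n = 70.93·0.0082/0.29 = 2.006 m/d
t = L / v = 55.1 / 2.006 = 27.47 d

27.5 days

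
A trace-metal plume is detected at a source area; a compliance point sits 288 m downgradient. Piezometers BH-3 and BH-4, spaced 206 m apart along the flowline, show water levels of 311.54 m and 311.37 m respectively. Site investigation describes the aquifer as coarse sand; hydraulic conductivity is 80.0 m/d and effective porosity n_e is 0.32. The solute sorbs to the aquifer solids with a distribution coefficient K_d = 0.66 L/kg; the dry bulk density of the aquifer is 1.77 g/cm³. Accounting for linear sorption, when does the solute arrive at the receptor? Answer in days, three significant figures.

6490 days

Hydraulic gradient i = (311.54 − 311.37) / 206 = 0.17 / 206 = 8.252e-4
Specific discharge q = 80.0 × 8.252e-4 = 0.06602 m/d
Average linear velocity = 0.06602 / 0.32 = 0.2063 m/d
Retardation R = 1 + ρ_b·K_d/n = 1 + 1.77×0.66/0.32 = 4.651
Contaminant velocity v_c = v/R = 0.2063/4.651 = 0.04436 m/d
t = L/v_c = 288/0.04436 = 6492 d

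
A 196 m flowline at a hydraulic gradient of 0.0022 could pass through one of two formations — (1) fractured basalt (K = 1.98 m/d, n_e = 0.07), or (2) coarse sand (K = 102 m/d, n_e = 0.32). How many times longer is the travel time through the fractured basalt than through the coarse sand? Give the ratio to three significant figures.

11.3

Unit 1 (fractured basalt): v = 1.98×0.0022/0.07 = 0.06223 m/d, t = 196/0.06223 = 3150 d
Unit 2 (coarse sand): v = 102×0.0022/0.32 = 0.7013 m/d, t = 196/0.7013 = 279.5 d
t(fractured basalt) / t(coarse sand) = 3150/279.5 = 11.3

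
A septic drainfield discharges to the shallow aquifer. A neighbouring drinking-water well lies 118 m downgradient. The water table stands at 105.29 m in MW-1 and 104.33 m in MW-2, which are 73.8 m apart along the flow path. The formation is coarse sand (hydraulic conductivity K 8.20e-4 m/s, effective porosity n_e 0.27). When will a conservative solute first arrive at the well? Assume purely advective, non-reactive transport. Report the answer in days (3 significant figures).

Hydraulic gradient i = (105.29 − 104.33) / 73.8 = 0.96 / 73.8 = 0.01301
K = 8.20e-4 m/s × 86400 s/d = 70.85 m/d
Specific discharge q = 70.85 × 0.01301 = 0.9216 m/d
v_s = q/n_e = 0.9216/0.27 = 3.413 m/d
t = L / v = 118 / 3.413 = 34.57 d

34.6 days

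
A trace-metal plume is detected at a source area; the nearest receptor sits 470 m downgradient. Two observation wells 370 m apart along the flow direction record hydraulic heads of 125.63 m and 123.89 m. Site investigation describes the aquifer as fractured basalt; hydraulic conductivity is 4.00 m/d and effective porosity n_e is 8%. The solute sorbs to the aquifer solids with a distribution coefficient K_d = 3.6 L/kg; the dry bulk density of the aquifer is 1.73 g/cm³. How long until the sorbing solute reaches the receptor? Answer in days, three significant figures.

Hydraulic gradient i = (125.63 − 123.89) / 370 = 1.74 / 370 = 0.004703
q = Ki = 4.00 × 0.004703 = 0.01881 m/d
Seepage velocity v = q / n = 0.01881 / 0.08 = 0.2351 m/d
Retardation R = 1 + ρ_b·K_d/n = 1 + 1.73×3.6/0.08 = 78.85
Contaminant velocity v_c = v/R = 0.2351/78.85 = 0.002982 m/d
t = L/v_c = 470/0.002982 = 157600 d

158000 days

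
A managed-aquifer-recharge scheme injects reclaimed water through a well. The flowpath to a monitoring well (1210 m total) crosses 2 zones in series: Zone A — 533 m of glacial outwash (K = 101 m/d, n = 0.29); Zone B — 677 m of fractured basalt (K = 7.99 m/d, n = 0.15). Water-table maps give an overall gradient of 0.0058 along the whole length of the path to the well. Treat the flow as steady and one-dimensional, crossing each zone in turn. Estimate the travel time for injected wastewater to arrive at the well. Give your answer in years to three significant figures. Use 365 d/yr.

9.00 years

Continuity: the same q passes through each zone, so ΔH = q·Σ(L_j/K_j) — the zones act as resistances in series.
Σ(L/K) = 533/101 + 677/7.99 = 5.277 + 84.73 = 90.01 d
K_eq = L_total / Σ(L/K) = 1210 / 90.01 = 13.44 m/d
q = K_eq · i = 13.44 × 0.0058 = 0.07797 m/d (same in every zone)
Zone A: v = q/n = 0.07797/0.29 = 0.2689 m/d → t_A = 533/0.2689 = 1982 d
Zone B: v = q/n = 0.07797/0.15 = 0.5198 m/d → t_B = 677/0.5198 = 1302 d
Total t = 1982 + 1302 = 3285 d
   = 3285 / 365 = 9.00 yr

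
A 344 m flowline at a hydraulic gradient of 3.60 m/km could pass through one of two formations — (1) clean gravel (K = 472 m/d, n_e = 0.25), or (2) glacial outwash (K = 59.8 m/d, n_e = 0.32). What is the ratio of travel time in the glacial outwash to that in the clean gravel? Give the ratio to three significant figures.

Unit 1 (clean gravel): v = 472×0.0036/0.25 = 6.797 m/d, t = 344/6.797 = 50.61 d
Unit 2 (glacial outwash): v = 59.8×0.0036/0.32 = 0.6727 m/d, t = 344/0.6727 = 511.3 d
t(glacial outwash) / t(clean gravel) = 511.3/50.61 = 10.1

10.1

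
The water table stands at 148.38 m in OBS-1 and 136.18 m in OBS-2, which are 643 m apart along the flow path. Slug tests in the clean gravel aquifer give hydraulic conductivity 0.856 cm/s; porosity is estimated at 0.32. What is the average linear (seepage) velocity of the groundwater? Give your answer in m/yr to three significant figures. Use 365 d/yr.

Hydraulic gradient i = (148.38 − 136.18) / 643 = 12.20 / 643 = 0.01897
K = 0.856 cm/s × 864 = 739.6 m/d
q = Ki = 739.6 × 0.01897 = 14.03 m/d
v_s = q/n_e = 14.03/0.32 = 43.85 m/d
   = 43.85 × 365 = 16000 m/yr

16000 m/yr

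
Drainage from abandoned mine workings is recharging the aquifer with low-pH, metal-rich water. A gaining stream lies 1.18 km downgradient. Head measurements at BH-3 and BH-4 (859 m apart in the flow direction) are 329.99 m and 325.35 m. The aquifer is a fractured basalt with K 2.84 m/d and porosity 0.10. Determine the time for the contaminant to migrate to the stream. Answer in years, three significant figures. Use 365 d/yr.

21.1 years

Hydraulic gradient i = (329.99 − 325.35) / 859 = 4.64 / 859 = 0.005402
Darcy flux q = K·i = 2.84 × 0.005402 = 0.01534 m/d
Seepage velocity v = q / n = 0.01534 / 0.10 = 0.1534 m/d
L = 1.18 km = 1180 m
t = L / v = 1180 / 0.1534 = 7692 d
   = 7692 / 365 = 21.1 yr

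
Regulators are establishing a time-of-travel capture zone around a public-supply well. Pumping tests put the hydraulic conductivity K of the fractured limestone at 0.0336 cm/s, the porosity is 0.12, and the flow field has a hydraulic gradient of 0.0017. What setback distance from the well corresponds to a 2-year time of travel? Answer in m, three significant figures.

300 m

K = 0.0336 cm/s × 864 = 29.03 m/d
q = Ki = 29.03 × 0.0017 = 0.04935 m/d
v = Ki/n = 29.03·0.0017/0.12 = 0.4113 m/d
T = 2 yr × 365 = 730 d
L = v × T = 0.4113 × 730 = 300.2 m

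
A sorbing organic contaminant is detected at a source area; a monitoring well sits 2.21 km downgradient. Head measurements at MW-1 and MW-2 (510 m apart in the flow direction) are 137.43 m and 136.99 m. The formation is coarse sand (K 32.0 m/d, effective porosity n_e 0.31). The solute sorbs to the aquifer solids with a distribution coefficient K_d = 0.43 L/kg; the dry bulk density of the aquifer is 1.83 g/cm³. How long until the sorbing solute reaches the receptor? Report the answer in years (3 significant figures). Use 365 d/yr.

Hydraulic gradient i = (137.43 − 136.99) / 510 = 0.44 / 510 = 8.627e-4
q = Ki = 32.0 × 8.627e-4 = 0.02761 m/d
v_s = q/n_e = 0.02761/0.31 = 0.08906 m/d
Retardation R = 1 + ρ_b·K_d/n = 1 + 1.83×0.43/0.31 = 3.538
Contaminant velocity v_c = v/R = 0.08906/3.538 = 0.02517 m/d
L = 2.21 km = 2210 m
t = L/v_c = 2210/0.02517 = 87810 d
   = 87810/365 = 241 yr

241 years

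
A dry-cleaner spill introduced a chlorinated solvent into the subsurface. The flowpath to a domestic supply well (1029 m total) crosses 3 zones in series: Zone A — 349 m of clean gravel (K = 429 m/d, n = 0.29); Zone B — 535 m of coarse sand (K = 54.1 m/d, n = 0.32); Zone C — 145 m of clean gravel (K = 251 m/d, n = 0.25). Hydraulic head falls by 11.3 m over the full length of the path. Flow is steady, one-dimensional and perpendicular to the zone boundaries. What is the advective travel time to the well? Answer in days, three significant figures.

Continuity: the same q passes through each zone, so ΔH = q·Σ(L_j/K_j) — the zones act as resistances in series.
Σ(L/K) = 349/429 + 535/54.1 + 145/251 = 0.8135 + 9.889 + 0.5777 = 11.28 d
q = ΔH / Σ(L/K) = 11.3 / 11.28 = 1.002 m/d (same in every zone)
Zone A: v = q/n = 1.002/0.29 = 3.454 m/d → t_A = 349/3.454 = 101.0 d
Zone B: v = q/n = 1.002/0.32 = 3.130 m/d → t_B = 535/3.130 = 170.9 d
Zone C: v = q/n = 1.002/0.25 = 4.007 m/d → t_C = 145/4.007 = 36.19 d
Total t = 101.0 + 170.9 + 36.19 = 308.1 d

308 days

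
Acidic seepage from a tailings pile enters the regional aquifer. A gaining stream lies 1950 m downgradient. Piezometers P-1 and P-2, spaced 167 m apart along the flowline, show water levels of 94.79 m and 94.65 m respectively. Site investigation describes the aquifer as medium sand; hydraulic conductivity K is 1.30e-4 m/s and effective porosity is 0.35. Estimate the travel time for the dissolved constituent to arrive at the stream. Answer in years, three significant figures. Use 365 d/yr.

199 years

Hydraulic gradient i = (94.79 − 94.65) / 167 = 0.14 / 167 = 8.383e-4
K = 1.30e-4 m/s × 86400 s/d = 11.23 m/d
Darcy flux q = K·i = 11.23 × 8.383e-4 = 0.009416 m/d
v = Ki/n = 11.23·8.383e-4/0.35 = 0.02690 m/d
t = L / v = 1950 / 0.02690 = 72480 d
   = 72480 / 365 = 199 yr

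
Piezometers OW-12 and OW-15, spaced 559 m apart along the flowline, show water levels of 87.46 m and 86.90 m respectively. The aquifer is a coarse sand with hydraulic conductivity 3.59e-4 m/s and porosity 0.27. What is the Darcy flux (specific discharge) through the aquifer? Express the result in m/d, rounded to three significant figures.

Hydraulic gradient i = (87.46 − 86.90) / 559 = 0.56 / 559 = 0.001002
K = 3.59e-4 m/s × 86400 s/d = 31.02 m/d
q = Ki = 31.02 × 0.001002 = 0.03107 m/d

0.0311 m/d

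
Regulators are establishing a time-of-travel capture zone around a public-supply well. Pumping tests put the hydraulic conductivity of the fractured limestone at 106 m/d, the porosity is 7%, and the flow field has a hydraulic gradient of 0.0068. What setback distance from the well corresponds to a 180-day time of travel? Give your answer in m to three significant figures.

1850 m

Darcy flux q = K·i = 106 × 0.0068 = 0.7208 m/d
v = Ki/n = 106·0.0068/0.07 = 10.30 m/d
L = v × T = 10.30 × 180 = 1853 m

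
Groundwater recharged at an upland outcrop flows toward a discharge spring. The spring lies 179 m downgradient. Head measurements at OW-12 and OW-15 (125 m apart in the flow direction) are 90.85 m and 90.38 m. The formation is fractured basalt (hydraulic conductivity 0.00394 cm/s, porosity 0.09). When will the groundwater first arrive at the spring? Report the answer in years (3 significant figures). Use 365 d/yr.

Hydraulic gradient i = (90.85 − 90.38) / 125 = 0.47 / 125 = 0.003760
K = 0.00394 cm/s × 864 = 3.404 m/d
q = Ki = 3.404 × 0.003760 = 0.01280 m/d
Average linear velocity = 0.01280 / 0.09 = 0.1422 m/d
t = L / v = 179 / 0.1422 = 1259 d
   = 1259 / 365 = 3.45 yr

3.45 years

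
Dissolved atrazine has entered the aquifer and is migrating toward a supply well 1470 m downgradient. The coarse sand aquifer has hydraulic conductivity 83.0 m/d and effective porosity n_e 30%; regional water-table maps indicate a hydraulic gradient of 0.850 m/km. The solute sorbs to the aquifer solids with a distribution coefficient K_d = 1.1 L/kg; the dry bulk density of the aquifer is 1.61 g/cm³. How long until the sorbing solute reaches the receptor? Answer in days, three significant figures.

Darcy flux q = K·i = 83.0 × 8.5e-4 = 0.07055 m/d
v_s = q/n_e = 0.07055/0.30 = 0.2352 m/d
Retardation R = 1 + ρ_b·K_d/n = 1 + 1.61×1.1/0.30 = 6.903
Contaminant velocity v_c = v/R = 0.2352/6.903 = 0.03407 m/d
t = L/v_c = 1470/0.03407 = 43150 d

43200 days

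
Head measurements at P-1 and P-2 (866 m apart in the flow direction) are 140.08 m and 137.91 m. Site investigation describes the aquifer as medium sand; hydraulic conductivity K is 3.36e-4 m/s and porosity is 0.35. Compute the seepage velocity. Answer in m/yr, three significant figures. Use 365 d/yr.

Hydraulic gradient i = (140.08 − 137.91) / 866 = 2.17 / 866 = 0.002506
K = 3.36e-4 m/s × 86400 s/d = 29.03 m/d
q = Ki = 29.03 × 0.002506 = 0.07274 m/d
Seepage velocity v = q / n = 0.07274 / 0.35 = 0.2078 m/d
   = 0.2078 × 365 = 75.9 m/yr

75.9 m/yr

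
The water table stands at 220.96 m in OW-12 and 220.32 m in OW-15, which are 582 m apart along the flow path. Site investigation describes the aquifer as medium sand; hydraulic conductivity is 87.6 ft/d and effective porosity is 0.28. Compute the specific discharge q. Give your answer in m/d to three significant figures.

Hydraulic gradient i = (220.96 − 220.32) / 582 = 0.64 / 582 = 0.001100
K = 87.6 ft/d × 0.3048 = 26.70 m/d
Specific discharge q = 26.70 × 0.001100 = 0.02936 m/d

0.0294 m/d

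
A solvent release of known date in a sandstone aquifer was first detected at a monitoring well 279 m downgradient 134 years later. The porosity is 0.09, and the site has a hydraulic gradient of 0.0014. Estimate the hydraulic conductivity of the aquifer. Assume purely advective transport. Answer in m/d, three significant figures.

t = 134 years = 48910 d
v = L / t = 279 / 48910 = 0.005704 m/d
K = v · n / i = 0.005704 × 0.09 / 0.0014 = 0.367 m/d

0.367 m/d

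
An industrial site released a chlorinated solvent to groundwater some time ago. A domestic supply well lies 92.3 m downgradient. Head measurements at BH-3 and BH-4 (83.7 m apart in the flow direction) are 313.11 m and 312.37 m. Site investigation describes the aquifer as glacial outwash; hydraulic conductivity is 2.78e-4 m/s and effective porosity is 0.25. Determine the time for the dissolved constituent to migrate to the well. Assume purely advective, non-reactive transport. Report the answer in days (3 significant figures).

Hydraulic gradient i = (313.11 − 312.37) / 83.7 = 0.74 / 83.7 = 0.008841
K = 2.78e-4 m/s × 86400 s/d = 24.02 m/d
q = Ki = 24.02 × 0.008841 = 0.2124 m/d
v = Ki/n = 24.02·0.008841/0.25 = 0.8494 m/d
t = L / v = 92.3 / 0.8494 = 108.7 d

109 days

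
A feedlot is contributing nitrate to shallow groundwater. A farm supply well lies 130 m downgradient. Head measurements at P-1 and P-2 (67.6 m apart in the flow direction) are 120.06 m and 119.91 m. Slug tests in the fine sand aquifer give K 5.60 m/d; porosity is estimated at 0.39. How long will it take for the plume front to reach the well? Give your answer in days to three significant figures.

Hydraulic gradient i = (120.06 − 119.91) / 67.6 = 0.15 / 67.6 = 0.002219
Specific discharge q = 5.60 × 0.002219 = 0.01243 m/d
v_s = q/n_e = 0.01243/0.39 = 0.03186 m/d
t = L / v = 130 / 0.03186 = 4080 d

4080 days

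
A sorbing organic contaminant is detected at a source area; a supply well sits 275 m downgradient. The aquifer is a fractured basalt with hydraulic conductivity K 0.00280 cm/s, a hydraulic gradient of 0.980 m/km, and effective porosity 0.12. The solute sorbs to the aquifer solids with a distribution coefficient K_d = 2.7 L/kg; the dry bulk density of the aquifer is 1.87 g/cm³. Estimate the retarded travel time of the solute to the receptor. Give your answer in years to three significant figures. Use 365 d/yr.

K = 0.00280 cm/s × 864 = 2.419 m/d
Darcy flux q = K·i = 2.419 × 9.8e-4 = 0.002371 m/d
Seepage velocity v = q / n = 0.002371 / 0.12 = 0.01976 m/d
Retardation R = 1 + ρ_b·K_d/n = 1 + 1.87×2.7/0.12 = 43.08
Contaminant velocity v_c = v/R = 0.01976/43.08 = 4.587e-4 m/d
t = L/v_c = 275/4.587e-4 = 599600 d
   = 599600/365 = 1640 yr

1640 years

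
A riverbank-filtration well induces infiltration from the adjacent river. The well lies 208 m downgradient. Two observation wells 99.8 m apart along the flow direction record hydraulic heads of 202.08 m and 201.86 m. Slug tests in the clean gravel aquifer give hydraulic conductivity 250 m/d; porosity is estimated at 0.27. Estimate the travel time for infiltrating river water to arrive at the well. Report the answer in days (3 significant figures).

102 days

Hydraulic gradient i = (202.08 − 201.86) / 99.8 = 0.22 / 99.8 = 0.002204
Darcy flux q = K·i = 250 × 0.002204 = 0.5511 m/d
v = Ki/n = 250·0.002204/0.27 = 2.041 m/d
t = L / v = 208 / 2.041 = 101.9 d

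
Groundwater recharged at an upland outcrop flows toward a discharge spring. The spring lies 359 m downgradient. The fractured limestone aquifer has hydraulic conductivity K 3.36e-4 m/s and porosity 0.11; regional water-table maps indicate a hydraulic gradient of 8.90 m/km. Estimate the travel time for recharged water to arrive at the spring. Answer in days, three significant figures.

K = 3.36e-4 m/s × 86400 s/d = 29.03 m/d
Specific discharge q = 29.03 × 0.0089 = 0.2584 m/d
Seepage velocity v = q / n = 0.2584 / 0.11 = 2.349 m/d
t = L / v = 359 / 2.349 = 152.8 d

153 days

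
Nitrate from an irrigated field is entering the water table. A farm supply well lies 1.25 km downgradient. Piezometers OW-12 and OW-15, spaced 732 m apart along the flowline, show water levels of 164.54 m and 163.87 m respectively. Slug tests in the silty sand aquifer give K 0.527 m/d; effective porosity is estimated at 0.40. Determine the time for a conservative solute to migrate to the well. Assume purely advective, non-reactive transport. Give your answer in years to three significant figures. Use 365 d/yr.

Hydraulic gradient i = (164.54 − 163.87) / 732 = 0.67 / 732 = 9.153e-4
q = Ki = 0.527 × 9.153e-4 = 4.824e-4 m/d
v_s = q/n_e = 4.824e-4/0.40 = 0.001206 m/d
L = 1.25 km = 1250 m
t = L / v = 1250 / 0.001206 = 1.037e6 d
   = 1.037e6 / 365 = 2840 yr

2840 years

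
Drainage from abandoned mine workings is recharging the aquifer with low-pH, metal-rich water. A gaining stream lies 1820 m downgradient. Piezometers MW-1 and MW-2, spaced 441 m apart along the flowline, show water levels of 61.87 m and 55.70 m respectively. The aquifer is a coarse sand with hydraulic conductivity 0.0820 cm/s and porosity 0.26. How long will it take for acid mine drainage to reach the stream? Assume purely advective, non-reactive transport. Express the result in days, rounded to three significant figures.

Hydraulic gradient i = (61.87 − 55.70) / 441 = 6.17 / 441 = 0.01399
K = 0.0820 cm/s × 864 = 70.85 m/d
Specific discharge q = 70.85 × 0.01399 = 0.9912 m/d
Average linear velocity = 0.9912 / 0.26 = 3.812 m/d
t = L / v = 1820 / 3.812 = 477.4 d

477 days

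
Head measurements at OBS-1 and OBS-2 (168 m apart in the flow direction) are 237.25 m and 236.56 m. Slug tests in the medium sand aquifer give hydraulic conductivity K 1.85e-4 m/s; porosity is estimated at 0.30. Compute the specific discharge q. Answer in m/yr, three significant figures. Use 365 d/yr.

24.0 m/yr

Hydraulic gradient i = (237.25 − 236.56) / 168 = 0.69 / 168 = 0.004107
K = 1.85e-4 m/s × 86400 s/d = 15.98 m/d
Specific discharge q = 15.98 × 0.004107 = 0.06565 m/d
   = 0.06565 × 365 = 24.0 m/yr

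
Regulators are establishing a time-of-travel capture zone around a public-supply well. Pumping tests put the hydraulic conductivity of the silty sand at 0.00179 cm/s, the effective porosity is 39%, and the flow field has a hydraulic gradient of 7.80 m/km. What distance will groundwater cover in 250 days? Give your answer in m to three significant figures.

K = 0.00179 cm/s × 864 = 1.547 m/d
Darcy flux q = K·i = 1.547 × 0.0078 = 0.01206 m/d
Average linear velocity = 0.01206 / 0.39 = 0.03093 m/d
L = v × T = 0.03093 × 250 = 7.733 m

7.73 m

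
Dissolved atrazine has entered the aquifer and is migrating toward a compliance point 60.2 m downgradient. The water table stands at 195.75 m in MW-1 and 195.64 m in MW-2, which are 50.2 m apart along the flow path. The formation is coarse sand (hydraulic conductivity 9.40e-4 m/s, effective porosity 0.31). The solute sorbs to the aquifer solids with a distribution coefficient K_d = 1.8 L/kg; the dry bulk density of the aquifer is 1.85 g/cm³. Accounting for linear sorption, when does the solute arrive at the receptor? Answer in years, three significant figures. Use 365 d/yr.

3.37 years

Hydraulic gradient i = (195.75 − 195.64) / 50.2 = 0.11 / 50.2 = 0.002191
K = 9.40e-4 m/s × 86400 s/d = 81.22 m/d
q = Ki = 81.22 × 0.002191 = 0.1780 m/d
v_s = q/n_e = 0.1780/0.31 = 0.5741 m/d
Retardation R = 1 + ρ_b·K_d/n = 1 + 1.85×1.8/0.31 = 11.74
Contaminant velocity v_c = v/R = 0.5741/11.74 = 0.04889 m/d
t = L/v_c = 60.2/0.04889 = 1231 d
   = 1231/365 = 3.37 yr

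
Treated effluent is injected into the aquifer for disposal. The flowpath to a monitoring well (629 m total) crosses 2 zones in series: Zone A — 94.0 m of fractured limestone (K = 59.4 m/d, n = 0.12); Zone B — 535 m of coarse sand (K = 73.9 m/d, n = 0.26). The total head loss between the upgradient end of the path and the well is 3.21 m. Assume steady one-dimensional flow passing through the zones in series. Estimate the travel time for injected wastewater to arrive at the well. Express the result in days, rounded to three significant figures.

413 days

Continuity: the same q passes through each zone, so ΔH = q·Σ(L_j/K_j) — the zones act as resistances in series.
Σ(L/K) = 94.0/59.4 + 535/73.9 = 1.582 + 7.240 = 8.822 d
q = ΔH / Σ(L/K) = 3.21 / 8.822 = 0.3639 m/d (same in every zone)
Zone A: v = q/n = 0.3639/0.12 = 3.032 m/d → t_A = 94.0/3.032 = 31.00 d
Zone B: v = q/n = 0.3639/0.26 = 1.399 m/d → t_B = 535/1.399 = 382.3 d
Total t = 31.00 + 382.3 = 413.3 d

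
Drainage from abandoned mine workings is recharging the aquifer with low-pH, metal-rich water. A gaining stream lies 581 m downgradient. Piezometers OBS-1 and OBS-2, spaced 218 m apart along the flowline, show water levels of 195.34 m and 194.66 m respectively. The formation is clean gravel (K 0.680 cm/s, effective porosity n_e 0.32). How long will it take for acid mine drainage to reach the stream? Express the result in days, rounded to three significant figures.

101 days

Hydraulic gradient i = (195.34 − 194.66) / 218 = 0.68 / 218 = 0.003119
K = 0.680 cm/s × 864 = 587.5 m/d
Darcy flux q = K·i = 587.5 × 0.003119 = 1.833 m/d
v = Ki/n = 587.5·0.003119/0.32 = 5.727 m/d
t = L / v = 581 / 5.727 = 101.4 d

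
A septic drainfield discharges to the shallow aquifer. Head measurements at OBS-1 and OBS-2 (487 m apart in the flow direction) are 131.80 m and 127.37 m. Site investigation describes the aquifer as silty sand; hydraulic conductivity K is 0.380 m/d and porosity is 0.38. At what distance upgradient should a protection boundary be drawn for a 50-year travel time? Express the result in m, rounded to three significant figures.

Hydraulic gradient i = (131.80 − 127.37) / 487 = 4.43 / 487 = 0.009097
q = Ki = 0.380 × 0.009097 = 0.003457 m/d
Average linear velocity = 0.003457 / 0.38 = 0.009097 m/d
T = 50 yr × 365 = 18250 d
L = v × T = 0.009097 × 18250 = 166.0 m

166 m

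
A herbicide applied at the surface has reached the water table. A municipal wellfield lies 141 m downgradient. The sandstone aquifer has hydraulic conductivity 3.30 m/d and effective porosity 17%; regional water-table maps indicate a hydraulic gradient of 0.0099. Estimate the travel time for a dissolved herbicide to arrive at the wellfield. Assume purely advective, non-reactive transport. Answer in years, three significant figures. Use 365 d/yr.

q = Ki = 3.30 × 0.0099 = 0.03267 m/d
v_s = q/n_e = 0.03267/0.17 = 0.1922 m/d
t = L / v = 141 / 0.1922 = 733.7 d
   = 733.7 / 365 = 2.01 yr

2.01 years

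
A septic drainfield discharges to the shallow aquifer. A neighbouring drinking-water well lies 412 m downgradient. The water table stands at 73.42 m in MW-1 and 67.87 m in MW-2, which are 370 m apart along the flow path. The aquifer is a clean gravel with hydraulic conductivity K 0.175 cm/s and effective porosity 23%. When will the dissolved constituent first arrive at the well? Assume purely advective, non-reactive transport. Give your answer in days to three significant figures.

41.8 days

Hydraulic gradient i = (73.42 − 67.87) / 370 = 5.55 / 370 = 0.01500
K = 0.175 cm/s × 864 = 151.2 m/d
Specific discharge q = 151.2 × 0.01500 = 2.268 m/d
Seepage velocity v = q / n = 2.268 / 0.23 = 9.861 m/d
t = L / v = 412 / 9.861 = 41.78 d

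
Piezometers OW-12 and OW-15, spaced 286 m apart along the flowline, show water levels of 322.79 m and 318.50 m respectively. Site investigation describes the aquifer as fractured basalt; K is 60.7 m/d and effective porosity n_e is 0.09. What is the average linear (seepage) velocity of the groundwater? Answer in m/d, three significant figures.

10.1 m/d

Hydraulic gradient i = (322.79 − 318.50) / 286 = 4.29 / 286 = 0.01500
q = Ki = 60.7 × 0.01500 = 0.9105 m/d
Seepage velocity v = q / n = 0.9105 / 0.09 = 10.12 m/d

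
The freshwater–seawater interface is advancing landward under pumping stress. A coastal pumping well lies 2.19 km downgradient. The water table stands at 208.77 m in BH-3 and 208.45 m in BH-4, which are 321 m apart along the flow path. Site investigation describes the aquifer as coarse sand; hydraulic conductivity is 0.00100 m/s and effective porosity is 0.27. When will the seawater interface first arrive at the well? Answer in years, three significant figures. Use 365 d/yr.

Hydraulic gradient i = (208.77 − 208.45) / 321 = 0.32 / 321 = 9.969e-4
K = 0.00100 m/s × 86400 s/d = 86.40 m/d
Specific discharge q = 86.40 × 9.969e-4 = 0.08613 m/d
Average linear velocity = 0.08613 / 0.27 = 0.3190 m/d
L = 2.19 km = 2190 m
t = L / v = 2190 / 0.3190 = 6865 d
   = 6865 / 365 = 18.8 yr

18.8 years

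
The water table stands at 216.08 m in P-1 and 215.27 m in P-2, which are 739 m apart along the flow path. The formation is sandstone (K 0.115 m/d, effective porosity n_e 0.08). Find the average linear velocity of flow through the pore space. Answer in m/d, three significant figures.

0.00158 m/d

Hydraulic gradient i = (216.08 − 215.27) / 739 = 0.81 / 739 = 0.001096
q = Ki = 0.115 × 0.001096 = 1.260e-4 m/d
v = Ki/n = 0.115·0.001096/0.08 = 0.001576 m/d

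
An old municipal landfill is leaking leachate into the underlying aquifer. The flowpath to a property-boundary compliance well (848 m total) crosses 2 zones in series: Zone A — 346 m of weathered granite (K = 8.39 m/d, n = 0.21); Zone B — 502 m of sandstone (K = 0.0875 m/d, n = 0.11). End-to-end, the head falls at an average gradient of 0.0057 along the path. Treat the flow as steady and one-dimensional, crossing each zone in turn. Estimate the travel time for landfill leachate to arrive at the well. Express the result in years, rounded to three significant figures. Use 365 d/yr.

419 years

For zones in series the flux q is common to all zones; the equivalent conductivity is the harmonic (thickness-weighted) mean, K_eq = L_total / Σ(L_j/K_j).
Σ(L/K) = 346/8.39 + 502/0.0875 = 41.24 + 5737 = 5778 d
K_eq = L_total / Σ(L/K) = 848 / 5778 = 0.1468 m/d
q = K_eq · i = 0.1468 × 0.0057 = 8.365e-4 m/d (same in every zone)
Zone A: v = q/n = 8.365e-4/0.21 = 0.003983 m/d → t_A = 346/0.003983 = 86860 d
Zone B: v = q/n = 8.365e-4/0.11 = 0.007605 m/d → t_B = 502/0.007605 = 66010 d
Total t = 86860 + 66010 = 152900 d
   = 152900 / 365 = 419 yr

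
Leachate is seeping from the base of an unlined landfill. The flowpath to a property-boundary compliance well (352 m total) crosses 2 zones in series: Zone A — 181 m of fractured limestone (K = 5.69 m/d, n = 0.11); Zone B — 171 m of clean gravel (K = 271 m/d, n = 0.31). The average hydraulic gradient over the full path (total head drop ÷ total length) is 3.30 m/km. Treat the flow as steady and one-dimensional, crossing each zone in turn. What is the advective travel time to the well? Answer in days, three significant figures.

Steady 1-D flow in series ⇒ the Darcy flux q is identical in every zone and the zone head losses add (resistances L/K in series).
Σ(L/K) = 181/5.69 + 171/271 = 31.81 + 0.6310 = 32.44 d
K_eq = L_total / Σ(L/K) = 352 / 32.44 = 10.85 m/d
q = K_eq · i = 10.85 × 0.0033 = 0.03581 m/d (same in every zone)
Zone A: v = q/n = 0.03581/0.11 = 0.3255 m/d → t_A = 181/0.3255 = 556.0 d
Zone B: v = q/n = 0.03581/0.31 = 0.1155 m/d → t_B = 171/0.1155 = 1480 d
Total t = 556.0 + 1480 = 2037 d

2040 days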